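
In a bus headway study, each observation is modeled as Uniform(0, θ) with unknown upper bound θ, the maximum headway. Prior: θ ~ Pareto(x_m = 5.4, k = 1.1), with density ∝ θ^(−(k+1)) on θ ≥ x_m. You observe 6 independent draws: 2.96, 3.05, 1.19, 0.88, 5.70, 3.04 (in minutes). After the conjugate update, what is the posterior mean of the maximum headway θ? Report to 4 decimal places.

A Pareto(scale x_m, shape k) prior on the upper bound θ of Uniform(0, θ) is conjugate: posterior is Pareto(max(x_m, max xᵢ), k + n).
Sample maximum = 5.70; prior scale x_m = 5.4 → posterior scale = max = 5.70.
Posterior shape = 1.1 + 6 = 7.1.
E[θ|data] = k·x_m/(k−1) = 7.1·5.70/6.1 = 6.6344.

6.6344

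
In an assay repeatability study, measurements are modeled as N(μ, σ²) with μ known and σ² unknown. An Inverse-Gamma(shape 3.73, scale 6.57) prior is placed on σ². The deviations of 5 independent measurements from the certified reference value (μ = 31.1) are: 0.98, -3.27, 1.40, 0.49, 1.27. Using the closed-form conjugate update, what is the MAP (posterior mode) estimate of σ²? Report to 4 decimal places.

With known mean μ and an Inverse-Gamma(α, β) prior on σ², the Normal likelihood is conjugate: posterior is Inv-Gamma(α + n/2, β + Σ(xᵢ−μ)²/2).
Σ(xᵢ−μ)² = (0.98)² + (-3.27)² + (1.40)² + (0.49)² + (1.27)² = 15.4663.
Posterior: Inv-Gamma(3.73 + 5/2, 6.57 + 15.4663/2) = Inv-Gamma(6.23, 14.30315).
Mode = β/(α+1) = 14.30315/7.23 = 1.9783.

1.9783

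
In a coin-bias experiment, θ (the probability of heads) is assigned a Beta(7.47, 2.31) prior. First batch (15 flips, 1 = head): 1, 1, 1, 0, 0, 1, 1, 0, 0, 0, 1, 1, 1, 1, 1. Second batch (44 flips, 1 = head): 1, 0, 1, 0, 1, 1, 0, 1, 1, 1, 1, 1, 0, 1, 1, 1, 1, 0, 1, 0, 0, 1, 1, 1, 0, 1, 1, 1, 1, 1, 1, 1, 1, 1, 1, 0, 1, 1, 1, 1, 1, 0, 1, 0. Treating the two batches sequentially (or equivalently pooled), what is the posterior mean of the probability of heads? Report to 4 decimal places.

0.7338

The Beta prior is conjugate to a Binomial/Bernoulli likelihood; the update adds successes to α and failures to β.
After batch 1: Beta(7.47+10, 2.31+5) = Beta(17.47, 7.31).
After batch 2: Beta(17.47+33, 7.31+11) = Beta(50.47, 18.31).
Posterior mean = α/(α+β) = 50.47/68.78 = 0.7338.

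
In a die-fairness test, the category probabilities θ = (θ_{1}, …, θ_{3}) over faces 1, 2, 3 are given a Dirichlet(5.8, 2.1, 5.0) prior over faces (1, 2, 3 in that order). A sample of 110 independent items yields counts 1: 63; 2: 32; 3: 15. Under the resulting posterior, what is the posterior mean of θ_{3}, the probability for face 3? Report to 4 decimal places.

0.1627

The Dirichlet prior is conjugate to the Multinomial likelihood: each posterior αⱼ = prior αⱼ + observed count nⱼ.
Posterior concentration: (68.8, 34.1, 20.0), total = 122.9.
E[θ_{3}|data] = α_{3}/Σα = 20.0/122.9 = 0.1627.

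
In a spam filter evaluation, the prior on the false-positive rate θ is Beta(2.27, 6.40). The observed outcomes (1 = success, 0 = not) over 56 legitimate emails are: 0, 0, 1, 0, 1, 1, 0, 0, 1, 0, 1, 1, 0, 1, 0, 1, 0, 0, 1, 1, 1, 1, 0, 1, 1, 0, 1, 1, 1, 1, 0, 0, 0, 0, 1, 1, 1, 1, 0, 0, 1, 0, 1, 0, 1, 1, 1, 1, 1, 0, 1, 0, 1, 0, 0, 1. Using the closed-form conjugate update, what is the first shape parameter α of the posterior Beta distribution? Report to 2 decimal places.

The Beta prior is conjugate to a Binomial/Bernoulli likelihood; the update adds successes to α and failures to β.
Posterior: Beta(α+k, β+n−k) = Beta(2.27+32, 6.40+24) = Beta(34.27, 30.40).
Posterior α = 34.27.

34.27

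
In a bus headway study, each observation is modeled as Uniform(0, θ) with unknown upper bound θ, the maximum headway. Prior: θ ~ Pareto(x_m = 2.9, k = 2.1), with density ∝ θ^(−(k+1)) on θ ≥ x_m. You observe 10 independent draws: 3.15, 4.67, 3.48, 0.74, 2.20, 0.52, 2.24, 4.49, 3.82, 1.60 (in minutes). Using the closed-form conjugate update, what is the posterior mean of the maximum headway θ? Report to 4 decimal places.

5.0907

A Pareto(scale x_m, shape k) prior on the upper bound θ of Uniform(0, θ) is conjugate: posterior is Pareto(max(x_m, max xᵢ), k + n).
Sample maximum = 4.67; prior scale x_m = 2.9 → posterior scale = max = 4.67.
Posterior shape = 2.1 + 10 = 12.1.
E[θ|data] = k·x_m/(k−1) = 12.1·4.67/11.1 = 5.0907.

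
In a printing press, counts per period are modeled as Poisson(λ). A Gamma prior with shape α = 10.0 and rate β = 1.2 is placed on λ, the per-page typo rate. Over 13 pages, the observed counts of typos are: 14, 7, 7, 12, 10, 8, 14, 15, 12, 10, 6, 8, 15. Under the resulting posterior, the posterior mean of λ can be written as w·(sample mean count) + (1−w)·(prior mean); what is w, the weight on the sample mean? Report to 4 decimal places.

0.9155

With a Gamma(shape α, rate β) prior, the Poisson likelihood is conjugate: the posterior is Gamma(α + ΣXᵢ, β + n).
Posterior mean = (α₀+S)/(β₀+n) = [n/(β₀+n)]·(S/n) + [β₀/(β₀+n)]·(α₀/β₀), so only n and β₀ enter the weight.
Weight on data w = n/(β₀+n) = 13/(1.2+13) = 13/14.2 = 0.9155.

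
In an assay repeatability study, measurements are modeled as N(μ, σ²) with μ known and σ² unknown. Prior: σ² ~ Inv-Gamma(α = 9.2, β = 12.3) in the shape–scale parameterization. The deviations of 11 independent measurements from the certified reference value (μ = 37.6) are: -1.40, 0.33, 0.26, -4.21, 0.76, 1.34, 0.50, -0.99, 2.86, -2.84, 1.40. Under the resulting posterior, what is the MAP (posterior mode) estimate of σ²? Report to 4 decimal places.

With known mean μ and an Inverse-Gamma(α, β) prior on σ², the Normal likelihood is conjugate: posterior is Inv-Gamma(α + n/2, β + Σ(xᵢ−μ)²/2).
Σ(xᵢ−μ)² = (-1.40)² + (0.33)² + (0.26)² + (-4.21)² + (0.76)² + (1.34)² + (0.50)² + (-0.99)² + (2.86)² + (-2.84)² + (1.40)² = 41.6691.
Posterior: Inv-Gamma(9.2 + 11/2, 12.3 + 41.6691/2) = Inv-Gamma(14.70, 33.13455).
Mode = β/(α+1) = 33.13455/15.70 = 2.1105.

2.1105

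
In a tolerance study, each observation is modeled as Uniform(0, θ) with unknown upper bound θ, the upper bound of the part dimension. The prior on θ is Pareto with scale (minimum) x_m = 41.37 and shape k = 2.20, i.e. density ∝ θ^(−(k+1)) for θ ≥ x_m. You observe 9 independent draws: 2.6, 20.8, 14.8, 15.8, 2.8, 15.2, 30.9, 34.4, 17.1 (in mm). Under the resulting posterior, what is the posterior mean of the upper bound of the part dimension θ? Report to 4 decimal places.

45.4259

A Pareto(scale x_m, shape k) prior on the upper bound θ of Uniform(0, θ) is conjugate: posterior is Pareto(max(x_m, max xᵢ), k + n).
Sample maximum = 34.4; prior scale x_m = 41.37 → posterior scale = max = 41.37.
Posterior shape = 2.20 + 9 = 11.20.
E[θ|data] = k·x_m/(k−1) = 11.20·41.37/10.20 = 45.4259.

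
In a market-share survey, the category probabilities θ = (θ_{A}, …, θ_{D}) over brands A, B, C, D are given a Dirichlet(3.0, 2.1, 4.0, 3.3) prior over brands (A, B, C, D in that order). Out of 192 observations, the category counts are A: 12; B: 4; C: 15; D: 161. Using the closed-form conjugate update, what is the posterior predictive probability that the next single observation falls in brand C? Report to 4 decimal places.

0.0930

The Dirichlet prior is conjugate to the Multinomial likelihood: each posterior αⱼ = prior αⱼ + observed count nⱼ.
Posterior concentration: (15.0, 6.1, 19.0, 164.3), total = 204.4.
P(next = C | data) = α_{C}/Σα = 0.0930.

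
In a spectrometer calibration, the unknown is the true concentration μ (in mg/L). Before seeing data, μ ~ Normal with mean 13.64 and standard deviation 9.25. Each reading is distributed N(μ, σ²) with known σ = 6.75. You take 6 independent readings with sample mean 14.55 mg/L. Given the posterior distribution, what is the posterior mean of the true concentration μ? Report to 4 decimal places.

For Normal data with known variance σ², a Normal(μ₀, σ₀²) prior on μ is conjugate. Posterior precision = 1/σ₀² + n/σ²; posterior mean is the precision-weighted average of μ₀ and x̄.
n·x̄ = 6·14.55 = 87.3.
σ₀² = 9.25² = 85.5625, σ² = 6.75² = 45.5625; σ² + n·σ₀² = 45.5625 + 6·85.5625 = 558.9375.
Posterior mean = (μ₀/σ₀² + n·x̄/σ²)/(1/σ₀² + n/σ²) = (σ²·μ₀ + σ₀²·n·x̄)/(σ² + n·σ₀²) = (45.5625·13.64 + 85.5625·87.3)/558.9375 = 8091.07875/558.9375 = 14.4758.

14.4758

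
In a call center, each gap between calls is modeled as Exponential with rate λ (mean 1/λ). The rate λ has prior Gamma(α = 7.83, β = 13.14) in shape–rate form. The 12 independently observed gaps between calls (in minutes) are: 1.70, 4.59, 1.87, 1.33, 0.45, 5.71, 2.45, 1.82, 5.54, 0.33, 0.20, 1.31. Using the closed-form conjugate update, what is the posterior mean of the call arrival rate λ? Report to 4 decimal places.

0.4904

With a Gamma(shape α, rate β) prior on the exponential rate λ, the posterior after n observations with total T = Σxᵢ is Gamma(α+n, β+T).
Sum of observations T = 27.30 minutes; n = 12.
Posterior: Gamma(7.83+12, 13.14+27.30) = Gamma(19.83, 40.44).
Posterior mean of λ = α/β = 19.83/40.44 = 0.4904.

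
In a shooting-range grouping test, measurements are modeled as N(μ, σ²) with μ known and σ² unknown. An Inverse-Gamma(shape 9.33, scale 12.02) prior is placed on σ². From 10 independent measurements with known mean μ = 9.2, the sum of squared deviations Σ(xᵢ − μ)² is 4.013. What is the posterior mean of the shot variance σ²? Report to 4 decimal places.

1.0523

With known mean μ and an Inverse-Gamma(α, β) prior on σ², the Normal likelihood is conjugate: posterior is Inv-Gamma(α + n/2, β + Σ(xᵢ−μ)²/2).
Posterior: Inv-Gamma(9.33 + 10/2, 12.02 + 4.013/2) = Inv-Gamma(14.33, 14.0265).
E[σ²|data] = β/(α−1) = 14.0265/13.33 = 1.0523.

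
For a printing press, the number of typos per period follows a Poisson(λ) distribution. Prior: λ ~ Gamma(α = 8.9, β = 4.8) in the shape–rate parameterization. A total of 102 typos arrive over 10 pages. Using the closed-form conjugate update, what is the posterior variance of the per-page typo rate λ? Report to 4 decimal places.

0.5063

With a Gamma(shape α, rate β) prior, the Poisson likelihood is conjugate: the posterior is Gamma(α + ΣXᵢ, β + n).
Posterior: Gamma(α+S, β+n) = Gamma(8.9+102, 4.8+10) = Gamma(110.9, 14.8).
Var = α/β² = 110.9/14.8² = 0.5063.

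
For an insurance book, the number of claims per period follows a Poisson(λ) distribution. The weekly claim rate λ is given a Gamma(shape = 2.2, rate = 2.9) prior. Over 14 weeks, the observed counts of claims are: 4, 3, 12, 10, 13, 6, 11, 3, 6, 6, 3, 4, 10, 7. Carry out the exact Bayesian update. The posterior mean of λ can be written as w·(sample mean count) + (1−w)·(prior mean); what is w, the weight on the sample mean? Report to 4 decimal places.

With a Gamma(shape α, rate β) prior, the Poisson likelihood is conjugate: the posterior is Gamma(α + ΣXᵢ, β + n).
Posterior mean = (α₀+S)/(β₀+n) = [n/(β₀+n)]·(S/n) + [β₀/(β₀+n)]·(α₀/β₀), so only n and β₀ enter the weight.
Weight on data w = n/(β₀+n) = 14/(2.9+14) = 14/16.9 = 0.8284.

0.8284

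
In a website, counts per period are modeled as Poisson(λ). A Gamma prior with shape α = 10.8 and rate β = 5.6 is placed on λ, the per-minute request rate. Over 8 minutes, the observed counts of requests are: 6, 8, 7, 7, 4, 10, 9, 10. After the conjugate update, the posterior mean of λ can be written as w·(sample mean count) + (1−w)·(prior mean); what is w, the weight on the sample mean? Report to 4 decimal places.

0.5882

With a Gamma(shape α, rate β) prior, the Poisson likelihood is conjugate: the posterior is Gamma(α + ΣXᵢ, β + n).
Posterior mean = (α₀+S)/(β₀+n) = [n/(β₀+n)]·(S/n) + [β₀/(β₀+n)]·(α₀/β₀), so only n and β₀ enter the weight.
Weight on data w = n/(β₀+n) = 8/(5.6+8) = 8/13.6 = 0.5882.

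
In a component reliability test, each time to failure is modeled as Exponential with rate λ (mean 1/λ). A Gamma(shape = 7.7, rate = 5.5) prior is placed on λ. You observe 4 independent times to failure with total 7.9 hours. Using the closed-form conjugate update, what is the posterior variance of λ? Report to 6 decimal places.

With a Gamma(shape α, rate β) prior on the exponential rate λ, the posterior after n observations with total T = Σxᵢ is Gamma(α+n, β+T).
Posterior: Gamma(7.7+4, 5.5+7.9) = Gamma(11.7, 13.4).
Var = α/β² = 0.065159.

0.065159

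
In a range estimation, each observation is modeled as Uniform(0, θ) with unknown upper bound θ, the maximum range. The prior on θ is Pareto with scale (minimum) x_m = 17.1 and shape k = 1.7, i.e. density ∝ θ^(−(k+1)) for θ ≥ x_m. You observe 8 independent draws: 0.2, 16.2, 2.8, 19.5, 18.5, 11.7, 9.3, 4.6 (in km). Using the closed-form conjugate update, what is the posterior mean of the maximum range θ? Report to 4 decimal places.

A Pareto(scale x_m, shape k) prior on the upper bound θ of Uniform(0, θ) is conjugate: posterior is Pareto(max(x_m, max xᵢ), k + n).
Sample maximum = 19.5; prior scale x_m = 17.1 → posterior scale = max = 19.5.
Posterior shape = 1.7 + 8 = 9.7.
E[θ|data] = k·x_m/(k−1) = 9.7·19.5/8.7 = 21.7414.

21.7414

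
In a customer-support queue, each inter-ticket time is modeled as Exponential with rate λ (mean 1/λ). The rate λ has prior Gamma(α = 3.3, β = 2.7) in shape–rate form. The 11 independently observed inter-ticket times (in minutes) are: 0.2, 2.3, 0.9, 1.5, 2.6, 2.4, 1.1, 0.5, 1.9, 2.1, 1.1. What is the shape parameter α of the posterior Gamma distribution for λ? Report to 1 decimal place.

With a Gamma(shape α, rate β) prior on the exponential rate λ, the posterior after n observations with total T = Σxᵢ is Gamma(α+n, β+T).
Sum of observations T = 16.6 minutes; n = 11.
Posterior: Gamma(3.3+11, 2.7+16.6) = Gamma(14.3, 19.3).
Posterior α = 14.3.

14.3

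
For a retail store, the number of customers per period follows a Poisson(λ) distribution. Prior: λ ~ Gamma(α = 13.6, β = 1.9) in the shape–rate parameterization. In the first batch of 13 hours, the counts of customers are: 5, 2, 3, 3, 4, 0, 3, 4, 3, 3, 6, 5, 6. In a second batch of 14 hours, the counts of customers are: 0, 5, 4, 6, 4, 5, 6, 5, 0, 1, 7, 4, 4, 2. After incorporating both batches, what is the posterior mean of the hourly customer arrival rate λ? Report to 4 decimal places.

3.9308

With a Gamma(shape α, rate β) prior, the Poisson likelihood is conjugate: the posterior is Gamma(α + ΣXᵢ, β + n).
Batch 1: sum of counts S = 47 over n = 13 hours.
After batch 1: Gamma(α+S, β+n) = Gamma(13.6+47, 1.9+13) = Gamma(60.6, 14.9).
Batch 2: sum of counts S = 53 over n = 14 hours.
After batch 2: Gamma(α+S, β+n) = Gamma(60.6+53, 14.9+14) = Gamma(113.6, 28.9).
Posterior mean = α/β = 113.6/28.9 = 3.9308.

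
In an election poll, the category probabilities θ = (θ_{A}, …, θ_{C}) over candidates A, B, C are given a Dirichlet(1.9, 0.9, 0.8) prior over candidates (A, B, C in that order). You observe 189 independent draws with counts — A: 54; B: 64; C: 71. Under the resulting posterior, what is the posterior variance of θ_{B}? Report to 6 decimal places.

0.001154

The Dirichlet prior is conjugate to the Multinomial likelihood: each posterior αⱼ = prior αⱼ + observed count nⱼ.
Posterior concentration: (55.9, 64.9, 71.8), total = 192.6.
Var[θ_j] = α_j(Σα−α_j)/((Σα)²(Σα+1)) = 64.9·127.7/(192.6²·193.6) = 0.001154.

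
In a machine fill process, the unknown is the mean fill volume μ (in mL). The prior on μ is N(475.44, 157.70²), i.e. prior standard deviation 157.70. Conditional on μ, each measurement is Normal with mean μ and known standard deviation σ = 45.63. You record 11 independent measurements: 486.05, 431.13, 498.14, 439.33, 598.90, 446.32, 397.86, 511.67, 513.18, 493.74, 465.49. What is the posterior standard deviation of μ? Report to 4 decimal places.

For Normal data with known variance σ², a Normal(μ₀, σ₀²) prior on μ is conjugate. Posterior precision = 1/σ₀² + n/σ²; posterior mean is the precision-weighted average of μ₀ and x̄.
σ₀² = 157.70² = 24869.29, σ² = 45.63² = 2082.0969; σ² + n·σ₀² = 2082.0969 + 11·24869.29 = 275644.2869.
Posterior precision = 1/σ₀² + n/σ² = 1/24869.29 + 11/2082.0969 = (σ² + n·σ₀²)/(σ₀²σ²) = 275644.2869/(24869.29·2082.0969); posterior variance σₙ² = σ₀²σ²/(σ² + n·σ₀²) = 24869.29·2082.0969/275644.2869 = 187.851786.
Posterior SD = √σₙ² = √(24869.29·2082.0969/275644.2869) = 13.7059.

13.7059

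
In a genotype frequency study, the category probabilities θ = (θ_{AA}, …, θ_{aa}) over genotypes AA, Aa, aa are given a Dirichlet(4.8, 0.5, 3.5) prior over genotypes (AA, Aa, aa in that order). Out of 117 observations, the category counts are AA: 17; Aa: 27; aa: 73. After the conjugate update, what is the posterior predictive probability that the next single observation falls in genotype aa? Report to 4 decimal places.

The Dirichlet prior is conjugate to the Multinomial likelihood: each posterior αⱼ = prior αⱼ + observed count nⱼ.
Posterior concentration: (21.8, 27.5, 76.5), total = 125.8.
P(next = aa | data) = α_{aa}/Σα = 0.6081.

0.6081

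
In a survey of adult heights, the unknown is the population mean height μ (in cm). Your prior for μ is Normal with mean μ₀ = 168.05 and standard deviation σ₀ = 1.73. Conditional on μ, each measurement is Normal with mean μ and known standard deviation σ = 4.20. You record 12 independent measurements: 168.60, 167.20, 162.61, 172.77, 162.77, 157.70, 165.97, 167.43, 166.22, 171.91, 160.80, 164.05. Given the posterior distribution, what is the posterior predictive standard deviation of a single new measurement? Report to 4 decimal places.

For Normal data with known variance σ², a Normal(μ₀, σ₀²) prior on μ is conjugate. Posterior precision = 1/σ₀² + n/σ²; posterior mean is the precision-weighted average of μ₀ and x̄.
σ₀² = 1.73² = 2.9929, σ² = 4.20² = 17.64; σ² + n·σ₀² = 17.64 + 12·2.9929 = 53.5548.
Posterior precision = 1/σ₀² + n/σ² = 1/2.9929 + 12/17.64 = (σ² + n·σ₀²)/(σ₀²σ²) = 53.5548/(2.9929·17.64); posterior variance σₙ² = σ₀²σ²/(σ² + n·σ₀²) = 2.9929·17.64/53.5548 = 0.985808.
Predictive variance for one new observation = σₙ² + σ² = 2.9929·17.64/53.5548 + 17.64 = σ²·(σ₀² + 53.5548)/53.5548 = 17.64·56.5477/53.5548 = 18.625808; SD = √(17.64·56.5477/53.5548) = 4.3158.

4.3158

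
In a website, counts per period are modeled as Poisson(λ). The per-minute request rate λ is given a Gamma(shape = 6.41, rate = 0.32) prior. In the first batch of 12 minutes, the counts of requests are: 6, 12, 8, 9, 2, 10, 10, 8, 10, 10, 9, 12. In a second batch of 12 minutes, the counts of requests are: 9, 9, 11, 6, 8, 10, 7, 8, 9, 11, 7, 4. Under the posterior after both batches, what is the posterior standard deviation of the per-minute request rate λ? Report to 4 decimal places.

0.5979

With a Gamma(shape α, rate β) prior, the Poisson likelihood is conjugate: the posterior is Gamma(α + ΣXᵢ, β + n).
Batch 1: sum of counts S = 106 over n = 12 minutes.
After batch 1: Gamma(α+S, β+n) = Gamma(6.41+106, 0.32+12) = Gamma(112.41, 12.32).
Batch 2: sum of counts S = 99 over n = 12 minutes.
After batch 2: Gamma(α+S, β+n) = Gamma(112.41+99, 12.32+12) = Gamma(211.41, 24.32).
SD = √α/β = √211.41/24.32 = 0.5979.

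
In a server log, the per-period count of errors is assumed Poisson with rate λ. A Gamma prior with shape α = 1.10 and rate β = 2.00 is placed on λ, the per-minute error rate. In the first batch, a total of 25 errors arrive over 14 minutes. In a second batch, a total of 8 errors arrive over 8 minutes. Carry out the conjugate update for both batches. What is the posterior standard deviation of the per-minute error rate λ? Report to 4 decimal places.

0.2433

With a Gamma(shape α, rate β) prior, the Poisson likelihood is conjugate: the posterior is Gamma(α + ΣXᵢ, β + n).
After batch 1: Gamma(α+S, β+n) = Gamma(1.10+25, 2.00+14) = Gamma(26.10, 16.00).
After batch 2: Gamma(α+S, β+n) = Gamma(26.10+8, 16.00+8) = Gamma(34.10, 24.00).
SD = √α/β = √34.10/24.00 = 0.2433.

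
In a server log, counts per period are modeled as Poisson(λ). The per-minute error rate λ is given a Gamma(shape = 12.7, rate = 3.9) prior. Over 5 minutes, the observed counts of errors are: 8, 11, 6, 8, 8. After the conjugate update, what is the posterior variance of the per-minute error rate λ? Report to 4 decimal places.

0.6779

With a Gamma(shape α, rate β) prior, the Poisson likelihood is conjugate: the posterior is Gamma(α + ΣXᵢ, β + n).
Sum of counts S = 41 over n = 5 minutes.
Posterior: Gamma(α+S, β+n) = Gamma(12.7+41, 3.9+5) = Gamma(53.7, 8.9).
Var = α/β² = 53.7/8.9² = 0.6779.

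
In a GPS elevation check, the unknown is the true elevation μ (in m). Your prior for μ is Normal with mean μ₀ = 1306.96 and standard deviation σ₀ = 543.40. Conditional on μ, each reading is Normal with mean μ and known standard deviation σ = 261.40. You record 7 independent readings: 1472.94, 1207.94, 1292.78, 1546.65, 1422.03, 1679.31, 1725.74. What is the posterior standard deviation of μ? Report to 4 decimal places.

97.2063

For Normal data with known variance σ², a Normal(μ₀, σ₀²) prior on μ is conjugate. Posterior precision = 1/σ₀² + n/σ²; posterior mean is the precision-weighted average of μ₀ and x̄.
σ₀² = 543.40² = 295283.56, σ² = 261.40² = 68329.96; σ² + n·σ₀² = 68329.96 + 7·295283.56 = 2135314.88.
Posterior precision = 1/σ₀² + n/σ² = 1/295283.56 + 7/68329.96 = (σ² + n·σ₀²)/(σ₀²σ²) = 2135314.88/(295283.56·68329.96); posterior variance σₙ² = σ₀²σ²/(σ² + n·σ₀²) = 295283.56·68329.96/2135314.88 = 9449.057857.
Posterior SD = √σₙ² = √(295283.56·68329.96/2135314.88) = 97.2063.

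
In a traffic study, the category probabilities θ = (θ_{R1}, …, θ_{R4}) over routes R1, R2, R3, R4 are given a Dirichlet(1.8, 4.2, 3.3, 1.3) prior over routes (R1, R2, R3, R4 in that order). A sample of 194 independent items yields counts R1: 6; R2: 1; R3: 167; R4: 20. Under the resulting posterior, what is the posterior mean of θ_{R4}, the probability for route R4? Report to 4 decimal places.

0.1041

The Dirichlet prior is conjugate to the Multinomial likelihood: each posterior αⱼ = prior αⱼ + observed count nⱼ.
Posterior concentration: (7.8, 5.2, 170.3, 21.3), total = 204.6.
E[θ_{R4}|data] = α_{R4}/Σα = 21.3/204.6 = 0.1041.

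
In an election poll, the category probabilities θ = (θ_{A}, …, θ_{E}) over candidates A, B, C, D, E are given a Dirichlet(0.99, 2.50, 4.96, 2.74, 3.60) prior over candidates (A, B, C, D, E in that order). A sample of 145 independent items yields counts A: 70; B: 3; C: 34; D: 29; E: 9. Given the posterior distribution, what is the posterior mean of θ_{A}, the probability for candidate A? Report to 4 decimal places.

0.4443

The Dirichlet prior is conjugate to the Multinomial likelihood: each posterior αⱼ = prior αⱼ + observed count nⱼ.
Posterior concentration: (70.99, 5.50, 38.96, 31.74, 12.60), total = 159.79.
E[θ_{A}|data] = α_{A}/Σα = 70.99/159.79 = 0.4443.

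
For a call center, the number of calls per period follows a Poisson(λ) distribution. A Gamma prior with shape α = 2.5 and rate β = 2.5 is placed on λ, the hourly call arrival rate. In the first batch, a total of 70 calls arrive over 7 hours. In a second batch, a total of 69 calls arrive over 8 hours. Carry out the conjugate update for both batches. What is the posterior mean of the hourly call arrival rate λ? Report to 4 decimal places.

With a Gamma(shape α, rate β) prior, the Poisson likelihood is conjugate: the posterior is Gamma(α + ΣXᵢ, β + n).
After batch 1: Gamma(α+S, β+n) = Gamma(2.5+70, 2.5+7) = Gamma(72.5, 9.5).
After batch 2: Gamma(α+S, β+n) = Gamma(72.5+69, 9.5+8) = Gamma(141.5, 17.5).
Posterior mean = α/β = 141.5/17.5 = 8.0857.

8.0857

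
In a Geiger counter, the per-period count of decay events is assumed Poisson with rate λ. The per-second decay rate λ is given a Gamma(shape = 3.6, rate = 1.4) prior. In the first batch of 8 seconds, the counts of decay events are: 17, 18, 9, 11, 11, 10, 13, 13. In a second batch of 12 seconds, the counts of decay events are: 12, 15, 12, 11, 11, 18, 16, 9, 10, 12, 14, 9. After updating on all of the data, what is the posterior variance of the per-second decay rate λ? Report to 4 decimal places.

0.5559

With a Gamma(shape α, rate β) prior, the Poisson likelihood is conjugate: the posterior is Gamma(α + ΣXᵢ, β + n).
Batch 1: sum of counts S = 102 over n = 8 seconds.
After batch 1: Gamma(α+S, β+n) = Gamma(3.6+102, 1.4+8) = Gamma(105.6, 9.4).
Batch 2: sum of counts S = 149 over n = 12 seconds.
After batch 2: Gamma(α+S, β+n) = Gamma(105.6+149, 9.4+12) = Gamma(254.6, 21.4).
Var = α/β² = 254.6/21.4² = 0.5559.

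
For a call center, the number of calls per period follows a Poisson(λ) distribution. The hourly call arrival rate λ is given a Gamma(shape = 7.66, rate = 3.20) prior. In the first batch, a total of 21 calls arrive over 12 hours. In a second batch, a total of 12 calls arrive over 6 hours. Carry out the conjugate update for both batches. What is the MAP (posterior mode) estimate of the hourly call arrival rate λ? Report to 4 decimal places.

1.8708

With a Gamma(shape α, rate β) prior, the Poisson likelihood is conjugate: the posterior is Gamma(α + ΣXᵢ, β + n).
After batch 1: Gamma(α+S, β+n) = Gamma(7.66+21, 3.20+12) = Gamma(28.66, 15.20).
After batch 2: Gamma(α+S, β+n) = Gamma(28.66+12, 15.20+6) = Gamma(40.66, 21.20).
Mode of Gamma(α,β) for α≥1 is (α−1)/β = 39.66/21.20 = 1.8708.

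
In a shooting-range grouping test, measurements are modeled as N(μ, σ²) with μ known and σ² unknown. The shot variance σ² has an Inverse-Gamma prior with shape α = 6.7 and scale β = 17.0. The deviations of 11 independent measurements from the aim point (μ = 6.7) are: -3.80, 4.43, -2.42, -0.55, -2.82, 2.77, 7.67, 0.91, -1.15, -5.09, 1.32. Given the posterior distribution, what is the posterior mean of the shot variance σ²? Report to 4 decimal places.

With known mean μ and an Inverse-Gamma(α, β) prior on σ², the Normal likelihood is conjugate: posterior is Inv-Gamma(α + n/2, β + Σ(xᵢ−μ)²/2).
Σ(xᵢ−μ)² = (-3.80)² + (4.43)² + (-2.42)² + (-0.55)² + (-2.82)² + (2.77)² + (7.67)² + (0.91)² + (-1.15)² + (-5.09)² + (1.32)² = 144.4791.
Posterior: Inv-Gamma(6.7 + 11/2, 17.0 + 144.4791/2) = Inv-Gamma(12.20, 89.23955).
E[σ²|data] = β/(α−1) = 89.23955/11.20 = 7.9678.

7.9678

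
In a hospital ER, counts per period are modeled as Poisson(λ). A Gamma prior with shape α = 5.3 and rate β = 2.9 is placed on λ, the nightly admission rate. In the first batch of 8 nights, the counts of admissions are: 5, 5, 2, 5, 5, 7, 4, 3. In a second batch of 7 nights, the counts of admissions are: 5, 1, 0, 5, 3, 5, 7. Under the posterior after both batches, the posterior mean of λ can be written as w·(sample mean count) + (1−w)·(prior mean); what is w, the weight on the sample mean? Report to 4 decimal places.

With a Gamma(shape α, rate β) prior, the Poisson likelihood is conjugate: the posterior is Gamma(α + ΣXᵢ, β + n).
Total number of nights: n = 8 + 7 = 15.
Posterior mean = (α₀+S)/(β₀+n) = [n/(β₀+n)]·(S/n) + [β₀/(β₀+n)]·(α₀/β₀), so only n and β₀ enter the weight.
Weight on data w = n/(β₀+n) = 15/(2.9+15) = 15/17.9 = 0.8380.

0.8380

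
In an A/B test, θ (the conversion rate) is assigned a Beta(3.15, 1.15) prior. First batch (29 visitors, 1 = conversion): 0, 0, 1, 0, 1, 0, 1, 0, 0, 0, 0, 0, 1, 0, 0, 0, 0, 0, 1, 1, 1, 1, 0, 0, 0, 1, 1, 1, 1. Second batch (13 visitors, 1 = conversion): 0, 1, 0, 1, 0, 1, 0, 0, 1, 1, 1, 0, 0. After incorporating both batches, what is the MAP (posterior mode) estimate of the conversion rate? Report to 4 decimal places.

0.4549

The Beta prior is conjugate to a Binomial/Bernoulli likelihood; the update adds successes to α and failures to β.
After batch 1: Beta(3.15+12, 1.15+17) = Beta(15.15, 18.15).
After batch 2: Beta(15.15+6, 18.15+7) = Beta(21.15, 25.15).
Mode of Beta(a,b) for a,b>1 is (a−1)/(a+b−2) = 20.15/44.30 = 0.4549.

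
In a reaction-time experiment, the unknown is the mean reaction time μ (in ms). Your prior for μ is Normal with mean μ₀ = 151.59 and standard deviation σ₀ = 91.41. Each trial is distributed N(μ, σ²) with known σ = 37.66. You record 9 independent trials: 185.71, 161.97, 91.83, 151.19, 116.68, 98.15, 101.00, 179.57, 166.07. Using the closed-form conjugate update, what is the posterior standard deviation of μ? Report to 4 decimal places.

For Normal data with known variance σ², a Normal(μ₀, σ₀²) prior on μ is conjugate. Posterior precision = 1/σ₀² + n/σ²; posterior mean is the precision-weighted average of μ₀ and x̄.
σ₀² = 91.41² = 8355.7881, σ² = 37.66² = 1418.2756; σ² + n·σ₀² = 1418.2756 + 9·8355.7881 = 76620.3685.
Posterior precision = 1/σ₀² + n/σ² = 1/8355.7881 + 9/1418.2756 = (σ² + n·σ₀²)/(σ₀²σ²) = 76620.3685/(8355.7881·1418.2756); posterior variance σₙ² = σ₀²σ²/(σ² + n·σ₀²) = 8355.7881·1418.2756/76620.3685 = 154.669191.
Posterior SD = √σₙ² = √(8355.7881·1418.2756/76620.3685) = 12.4366.

12.4366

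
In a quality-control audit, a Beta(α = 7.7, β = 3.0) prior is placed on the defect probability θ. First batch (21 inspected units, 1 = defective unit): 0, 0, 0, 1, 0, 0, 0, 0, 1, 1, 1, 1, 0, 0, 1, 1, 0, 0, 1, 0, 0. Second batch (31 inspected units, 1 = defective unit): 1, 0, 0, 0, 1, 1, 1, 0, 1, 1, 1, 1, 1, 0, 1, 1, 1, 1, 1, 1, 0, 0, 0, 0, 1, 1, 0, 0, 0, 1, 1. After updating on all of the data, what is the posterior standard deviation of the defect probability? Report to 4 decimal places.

The Beta prior is conjugate to a Binomial/Bernoulli likelihood; the update adds successes to α and failures to β.
After batch 1: Beta(7.7+8, 3.0+13) = Beta(15.7, 16.0).
After batch 2: Beta(15.7+19, 16.0+12) = Beta(34.7, 28.0).
Var = αβ/((α+β)²(α+β+1)) = 34.7·28.0/(62.7²·63.7) = 0.00387983; SD = √0.00387983 = 0.0623.

0.0623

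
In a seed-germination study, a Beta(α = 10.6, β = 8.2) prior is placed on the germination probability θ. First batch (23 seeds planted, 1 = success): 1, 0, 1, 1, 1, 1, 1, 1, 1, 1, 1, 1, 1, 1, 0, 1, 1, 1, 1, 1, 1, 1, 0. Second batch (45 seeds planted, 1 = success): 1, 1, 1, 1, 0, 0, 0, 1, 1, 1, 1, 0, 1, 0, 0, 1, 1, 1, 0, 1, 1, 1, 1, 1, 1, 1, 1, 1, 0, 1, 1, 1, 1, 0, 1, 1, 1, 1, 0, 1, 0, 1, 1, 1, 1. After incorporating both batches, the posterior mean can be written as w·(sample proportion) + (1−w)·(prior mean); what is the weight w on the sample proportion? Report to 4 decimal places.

0.7834

The Beta prior is conjugate to a Binomial/Bernoulli likelihood; the update adds successes to α and failures to β.
Total number of seeds planted: n = 23 + 45 = 68.
Posterior mean = (α₀+k)/(α₀+β₀+n) = [n/(α₀+β₀+n)]·(k/n) + [(α₀+β₀)/(α₀+β₀+n)]·α₀/(α₀+β₀), so only n and the prior enter the weight.
The weight on the data is w = n/(α₀+β₀+n) = 68/(10.6+8.2+68) = 68/86.8 = 0.7834.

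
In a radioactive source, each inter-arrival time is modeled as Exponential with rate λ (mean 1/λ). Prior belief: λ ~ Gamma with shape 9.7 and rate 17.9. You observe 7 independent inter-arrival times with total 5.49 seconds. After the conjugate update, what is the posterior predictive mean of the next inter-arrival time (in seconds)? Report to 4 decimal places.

With a Gamma(shape α, rate β) prior on the exponential rate λ, the posterior after n observations with total T = Σxᵢ is Gamma(α+n, β+T).
Posterior: Gamma(9.7+7, 17.9+5.49) = Gamma(16.7, 23.39).
The predictive distribution for the next observation is Lomax; its mean is β/(α−1) = 23.39/15.7 = 1.4898.

1.4898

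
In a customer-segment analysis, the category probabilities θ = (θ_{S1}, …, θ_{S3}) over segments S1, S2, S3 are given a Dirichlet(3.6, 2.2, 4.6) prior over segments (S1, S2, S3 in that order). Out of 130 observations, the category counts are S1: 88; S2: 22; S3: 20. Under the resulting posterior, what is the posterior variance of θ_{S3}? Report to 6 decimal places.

The Dirichlet prior is conjugate to the Multinomial likelihood: each posterior αⱼ = prior αⱼ + observed count nⱼ.
Posterior concentration: (91.6, 24.2, 24.6), total = 140.4.
Var[θ_j] = α_j(Σα−α_j)/((Σα)²(Σα+1)) = 24.6·115.8/(140.4²·141.4) = 0.001022.

0.001022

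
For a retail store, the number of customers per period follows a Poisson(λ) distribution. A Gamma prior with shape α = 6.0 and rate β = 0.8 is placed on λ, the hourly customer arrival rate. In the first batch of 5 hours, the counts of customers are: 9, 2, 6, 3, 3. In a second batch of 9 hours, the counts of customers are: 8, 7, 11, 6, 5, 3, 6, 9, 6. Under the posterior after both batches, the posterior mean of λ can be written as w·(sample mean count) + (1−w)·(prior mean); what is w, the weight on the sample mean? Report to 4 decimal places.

With a Gamma(shape α, rate β) prior, the Poisson likelihood is conjugate: the posterior is Gamma(α + ΣXᵢ, β + n).
Total number of hours: n = 5 + 9 = 14.
Posterior mean = (α₀+S)/(β₀+n) = [n/(β₀+n)]·(S/n) + [β₀/(β₀+n)]·(α₀/β₀), so only n and β₀ enter the weight.
Weight on data w = n/(β₀+n) = 14/(0.8+14) = 14/14.8 = 0.9459.

0.9459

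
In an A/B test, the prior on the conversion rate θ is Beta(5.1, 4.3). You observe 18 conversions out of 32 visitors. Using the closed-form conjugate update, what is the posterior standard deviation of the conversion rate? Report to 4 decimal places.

The Beta prior is conjugate to a Binomial/Bernoulli likelihood; the update adds successes to α and failures to β.
Posterior: Beta(α+k, β+n−k) = Beta(5.1+18, 4.3+14) = Beta(23.1, 18.3).
Var = αβ/((α+β)²(α+β+1)) = 23.1·18.3/(41.4²·42.4) = 0.00581697; SD = √0.00581697 = 0.0763.

0.0763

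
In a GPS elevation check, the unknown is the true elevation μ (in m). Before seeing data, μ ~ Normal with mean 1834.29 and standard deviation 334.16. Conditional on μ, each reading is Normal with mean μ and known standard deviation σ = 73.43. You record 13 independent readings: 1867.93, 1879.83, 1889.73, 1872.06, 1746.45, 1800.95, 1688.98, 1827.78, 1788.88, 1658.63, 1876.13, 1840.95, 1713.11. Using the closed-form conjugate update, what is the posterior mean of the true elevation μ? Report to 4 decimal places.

1804.0669

For Normal data with known variance σ², a Normal(μ₀, σ₀²) prior on μ is conjugate. Posterior precision = 1/σ₀² + n/σ²; posterior mean is the precision-weighted average of μ₀ and x̄.
Σxᵢ = 1867.93 + 1879.83 + 1889.73 + 1872.06 + 1746.45 + 1800.95 + 1688.98 + 1827.78 + 1788.88 + 1658.63 + 1876.13 + 1840.95 + 1713.11 = 23451.41, so n·x̄ = 23451.41.
σ₀² = 334.16² = 111662.9056, σ² = 73.43² = 5391.9649; σ² + n·σ₀² = 5391.9649 + 13·111662.9056 = 1457009.7377.
Posterior mean = (μ₀/σ₀² + n·x̄/σ²)/(1/σ₀² + n/σ²) = (σ²·μ₀ + σ₀²·n·x̄)/(σ² + n·σ₀²) = (5391.9649·1834.29 + 111662.9056·23451.41)/1457009.7377 = 2628543008.313317/1457009.7377 = 1804.0669.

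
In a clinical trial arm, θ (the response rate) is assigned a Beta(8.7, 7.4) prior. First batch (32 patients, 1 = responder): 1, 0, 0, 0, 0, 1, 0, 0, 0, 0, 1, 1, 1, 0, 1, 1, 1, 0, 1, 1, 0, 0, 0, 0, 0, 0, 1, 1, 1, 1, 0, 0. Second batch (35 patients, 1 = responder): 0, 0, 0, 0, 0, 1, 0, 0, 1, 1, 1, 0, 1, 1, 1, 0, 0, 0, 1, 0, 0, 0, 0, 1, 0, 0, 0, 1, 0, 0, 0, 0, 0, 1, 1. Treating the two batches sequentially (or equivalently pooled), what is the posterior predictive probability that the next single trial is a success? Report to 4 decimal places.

0.4176

The Beta prior is conjugate to a Binomial/Bernoulli likelihood; the update adds successes to α and failures to β.
After batch 1: Beta(8.7+14, 7.4+18) = Beta(22.7, 25.4).
After batch 2: Beta(22.7+12, 25.4+23) = Beta(34.7, 48.4).
For a single future Bernoulli trial, P(success | data) = α/(α+β) = 0.4176.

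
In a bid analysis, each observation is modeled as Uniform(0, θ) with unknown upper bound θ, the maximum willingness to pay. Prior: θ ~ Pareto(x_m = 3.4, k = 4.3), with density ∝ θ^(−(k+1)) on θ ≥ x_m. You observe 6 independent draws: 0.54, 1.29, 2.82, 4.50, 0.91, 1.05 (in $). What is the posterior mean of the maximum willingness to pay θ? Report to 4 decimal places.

4.9839

A Pareto(scale x_m, shape k) prior on the upper bound θ of Uniform(0, θ) is conjugate: posterior is Pareto(max(x_m, max xᵢ), k + n).
Sample maximum = 4.50; prior scale x_m = 3.4 → posterior scale = max = 4.50.
Posterior shape = 4.3 + 6 = 10.3.
E[θ|data] = k·x_m/(k−1) = 10.3·4.50/9.3 = 4.9839.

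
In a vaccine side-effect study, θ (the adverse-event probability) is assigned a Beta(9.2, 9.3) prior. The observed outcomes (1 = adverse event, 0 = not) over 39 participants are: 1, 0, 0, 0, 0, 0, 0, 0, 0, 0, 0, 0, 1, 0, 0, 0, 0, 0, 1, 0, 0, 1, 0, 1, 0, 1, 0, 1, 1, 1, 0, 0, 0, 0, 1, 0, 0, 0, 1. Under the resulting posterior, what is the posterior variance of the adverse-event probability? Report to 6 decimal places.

0.003896

The Beta prior is conjugate to a Binomial/Bernoulli likelihood; the update adds successes to α and failures to β.
Posterior: Beta(α+k, β+n−k) = Beta(9.2+11, 9.3+28) = Beta(20.2, 37.3).
Var = αβ/((α+β)²(α+β+1)) = 20.2·37.3/(57.5²·58.5) = 0.003896.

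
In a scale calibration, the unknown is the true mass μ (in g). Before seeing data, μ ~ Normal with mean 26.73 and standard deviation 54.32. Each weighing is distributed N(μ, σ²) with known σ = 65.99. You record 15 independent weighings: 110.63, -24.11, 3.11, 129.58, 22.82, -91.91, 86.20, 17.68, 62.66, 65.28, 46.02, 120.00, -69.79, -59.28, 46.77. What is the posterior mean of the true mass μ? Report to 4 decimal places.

For Normal data with known variance σ², a Normal(μ₀, σ₀²) prior on μ is conjugate. Posterior precision = 1/σ₀² + n/σ²; posterior mean is the precision-weighted average of μ₀ and x̄.
Σxᵢ = 110.63 + (-24.11) + 3.11 + 129.58 + 22.82 + (-91.91) + 86.20 + 17.68 + 62.66 + 65.28 + 46.02 + 120.00 + (-69.79) + (-59.28) + 46.77 = 465.66, so n·x̄ = 465.66.
σ₀² = 54.32² = 2950.6624, σ² = 65.99² = 4354.6801; σ² + n·σ₀² = 4354.6801 + 15·2950.6624 = 48614.6161.
Posterior mean = (μ₀/σ₀² + n·x̄/σ²)/(1/σ₀² + n/σ²) = (σ²·μ₀ + σ₀²·n·x̄)/(σ² + n·σ₀²) = (4354.6801·26.73 + 2950.6624·465.66)/48614.6161 = 1490406.052257/48614.6161 = 30.6576.

30.6576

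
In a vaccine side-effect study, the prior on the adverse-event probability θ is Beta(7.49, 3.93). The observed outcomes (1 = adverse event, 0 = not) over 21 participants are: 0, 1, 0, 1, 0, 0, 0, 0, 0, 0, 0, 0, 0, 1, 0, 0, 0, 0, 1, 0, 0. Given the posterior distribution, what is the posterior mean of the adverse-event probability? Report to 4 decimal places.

0.3544

The Beta prior is conjugate to a Binomial/Bernoulli likelihood; the update adds successes to α and failures to β.
Posterior: Beta(α+k, β+n−k) = Beta(7.49+4, 3.93+17) = Beta(11.49, 20.93).
Posterior mean = α/(α+β) = 11.49/32.42 = 0.3544.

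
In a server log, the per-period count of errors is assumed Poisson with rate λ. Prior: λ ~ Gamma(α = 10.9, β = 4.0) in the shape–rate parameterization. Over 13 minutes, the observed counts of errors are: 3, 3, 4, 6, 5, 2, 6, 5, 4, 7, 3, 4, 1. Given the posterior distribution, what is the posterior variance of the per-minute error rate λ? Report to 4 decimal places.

With a Gamma(shape α, rate β) prior, the Poisson likelihood is conjugate: the posterior is Gamma(α + ΣXᵢ, β + n).
Sum of counts S = 53 over n = 13 minutes.
Posterior: Gamma(α+S, β+n) = Gamma(10.9+53, 4.0+13) = Gamma(63.9, 17.0).
Var = α/β² = 63.9/17.0² = 0.2211.

0.2211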